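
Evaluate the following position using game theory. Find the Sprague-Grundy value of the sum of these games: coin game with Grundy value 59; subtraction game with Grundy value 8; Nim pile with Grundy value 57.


By the Sprague-Grundy theorem, the Grundy value of a sum of games is the XOR of individual Grundy values.
coin game: Grundy value = 59. Running XOR: 0 XOR 59 = 59
subtraction game: Grundy value = 8. Running XOR: 59 XOR 8 = 51
Nim pile: Grundy value = 57. Running XOR: 51 XOR 57 = 10
The combined Grundy value is 10.

10


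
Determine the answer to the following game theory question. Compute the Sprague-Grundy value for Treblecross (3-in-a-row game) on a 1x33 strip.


Treblecross: place X on empty cells; 3-in-a-row wins.
Playing within two cells of an existing X lets the opponent win at once, so sensible play treats the cells i-2..i+2 around each X as dead. The player left with no safe cell loses, so this is a normal-play take-away game on strips of safe cells.
Placing X at cell i (0-indexed) of a strip of k safe cells leaves independent strips of sizes max(0, i-2) and max(0, k-i-3). Hence G(k) = mex{ G(max(0,i-2)) XOR G(max(0,k-i-3)) : 0 <= i < k }, with G(0) = 0.
G(1): splits (0,0):0^0=0 -> mex({0}) = 1
G(2): splits (0,0):0^0=0 -> mex({0}) = 1
G(3): splits (0,0):0^0=0 -> mex({0}) = 1
G(4): splits (0,1):0^1=1 (0,0):0^0=0 -> mex({0, 1}) = 2
G(5): splits (0,2):0^1=1 (0,1):0^1=1 (0,0):0^0=0 -> mex({0, 1}) = 2
G(6) = mex({1}) = 0
G(7) = mex({0, 1, 2}) = 3
G(8) = mex({0, 1, 2}) = 3
G(9) = mex({0, 2}) = 1
G(10) = mex({0, 2, 3}) = 1
G(11) = mex({0, 3}) = 1
G(12) = mex({1, 3}) = 0
G(13) = mex({0, 1, 2, 3}) = 4
G(14) = mex({0, 1, 2}) = 3
G(15) = mex({0, 1, 2}) = 3
G(16) = mex({0, 1, 2, 4}) = 3
G(17) = mex({0, 1, 3, 4}) = 2
G(18) = mex({0, 1, 3, 4}) = 2
G(19) = mex({0, 1, 3, 5}) = 2
G(20) = mex({0, 1, 2, 3, 5}) = 4
G(21) = mex({0, 1, 2, 3, 5}) = 4
G(22) = mex({1, 2, 6}) = 0
G(23) = mex({0, 1, 2, 3, 4, 6}) = 5
G(24) = mex({0, 1, 2, 3, 4}) = 5
G(25) = mex({0, 1, 3, 4, 7}) = 2
G(26) = mex({0, 1, 3, 4, 5, 7}) = 2
G(27) = mex({0, 1, 3, 5}) = 2
G(28) = mex({0, 1, 2, 5}) = 3
G(29) = mex({0, 1, 2, 4, 5, 6}) = 3
G(30) = mex({1, 2, 4, 6}) = 0
G(31) = mex({0, 1, 2, 3, 4, 6}) = 5
G(32) = mex({1, 2, 3, 4, 7}) = 0
G(33) = mex({0, 3, 7}) = 1
Therefore G(33) = 1.

1


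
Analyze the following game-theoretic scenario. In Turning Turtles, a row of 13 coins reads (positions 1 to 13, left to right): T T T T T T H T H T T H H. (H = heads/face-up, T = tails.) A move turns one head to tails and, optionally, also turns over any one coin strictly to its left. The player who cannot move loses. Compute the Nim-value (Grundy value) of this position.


Coins: T T T T T T H T H T T H H
Key fact: a single head at position k behaves exactly like a Nim heap of size k (turning it to T and optionally flipping a coin at j < k corresponds to moving the heap from k to j, or to 0), and heads combine as a disjunctive sum (two heads at the same place would cancel, matching j XOR j = 0). So the Nim-value is the XOR of the 1-indexed positions of the heads.
Face-up positions (1-indexed): [7, 9, 12, 13]
XOR 0 with 7: 0 XOR 7 = 7
XOR 7 with 9: 7 XOR 9 = 14
XOR 14 with 12: 14 XOR 12 = 2
XOR 2 with 13: 2 XOR 13 = 15
Nim-value = 15

15


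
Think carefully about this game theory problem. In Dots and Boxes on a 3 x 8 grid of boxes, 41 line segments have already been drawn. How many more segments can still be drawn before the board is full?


Grid: 3 x 8 boxes, i.e. 4 rows and 9 columns of dots.
Horizontal edges: (rows + 1) * cols = 4 * 8 = 32
Vertical edges: rows * (cols + 1) = 3 * 9 = 27
Total edges: 32 + 27 = 59
Edges drawn: 41
Remaining: 59 - 41 = 18

18


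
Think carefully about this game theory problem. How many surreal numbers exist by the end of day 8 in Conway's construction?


Day 0: {|} = 0 is born. Count = 1.
Day n: the number of surreal numbers born by day n is 2^(n+1) - 1.
By day 0: 2^1 - 1 = 1
By day 1: 2^2 - 1 = 3
By day 2: 2^3 - 1 = 7
By day 3: 2^4 - 1 = 15
By day 4: 2^5 - 1 = 31
By day 5: 2^6 - 1 = 63
By day 6: 2^7 - 1 = 127
By day 7: 2^8 - 1 = 255
By day 8: 2^9 - 1 = 511
By day 8: 511 surreal numbers.

511


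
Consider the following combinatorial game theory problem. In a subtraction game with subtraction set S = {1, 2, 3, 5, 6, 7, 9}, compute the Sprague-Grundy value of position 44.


The subtraction set is S = {1, 2, 3, 5, 6, 7, 9}.
G(k) = mex{ G(k - s) : s in S, s <= k }. We compute iteratively: G(0) = 0.
G(1) = mex({0}) = 1
G(2) = mex({0, 1}) = 2
G(3) = mex({0, 1, 2}) = 3
G(4) = mex({1, 2, 3}) = 0
G(5) = mex({0, 2, 3}) = 1
G(6) = mex({0, 1, 3}) = 2
G(7) = mex({0, 1, 2}) = 3
G(8) = mex({1, 2, 3}) = 0
G(9) = mex({0, 2, 3}) = 1
G(10) = mex({0, 1, 3}) = 2
G(11) = mex({0, 1, 2}) = 3
G(12) = mex({1, 2, 3}) = 0
Observe that G(4)..G(12) = 0, 1, 2, 3, 0, 1, 2, 3, 0 repeats G(0)..G(8) = 0, 1, 2, 3, 0, 1, 2, 3, 0.
For k >= max(S) = 9, G(k) is determined by the previous 9 values G(k-9)..G(k-1); a window of 9 consecutive values has recurred shifted by 4, so by induction G(k + 4) = G(k) for all k >= 0: the sequence is periodic from the start with period 4.
One period: G(0..3) = 0, 1, 2, 3.
44 mod 4 = 0, so G(44) = G(0) = 0.

0


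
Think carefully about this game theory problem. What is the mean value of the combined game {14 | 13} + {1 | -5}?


G1 = {14 | 13}, G2 = {1 | -5}
Each is a switch {a | b} with numbers a > b; its mean value is (a + b)/2, and mean value is additive over game sums: m(G1 + G2) = m(G1) + m(G2).
Mean of G1 = (14 + (13))/2 = 27/2 = 27/2
Mean of G2 = (1 + (-5))/2 = -4/2 = -2
Mean of G1 + G2 = 27/2 + -2 = 23/2

23/2


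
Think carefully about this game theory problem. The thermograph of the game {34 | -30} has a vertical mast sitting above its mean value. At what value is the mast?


Game = {34 | -30}, a switch {a | b} with numbers a > b.
Its thermograph has left wall a - t and right wall b + t, which meet at t = (a - b)/2, where both equal (a + b)/2. So the mast (mean value) is at (a + b)/2.
Mean = (34 + (-30))/2 = 4/2 = 2

2


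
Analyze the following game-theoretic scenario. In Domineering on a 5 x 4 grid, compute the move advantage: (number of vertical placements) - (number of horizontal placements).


Board is 5 x 4 (rows x cols).
Left (vertical) placements: (rows-1) * cols = 4 * 4 = 16
Right (horizontal) placements: rows * (cols-1) = 5 * 3 = 15
Advantage = Left - Right = 16 - 15 = 1

1


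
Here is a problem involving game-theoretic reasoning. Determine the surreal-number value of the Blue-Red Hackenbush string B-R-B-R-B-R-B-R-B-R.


Edges (from ground): B-R-B-R-B-R-B-R-B-R
By Berlekamp's sign-expansion rule, a Blue-Red Hackenbush stalk has the value of the surreal number whose sign sequence is the edge sequence with B -> + and R -> -.
Sign sequence: +-+-+-+-+-
Trace the sign expansion in the surreal number tree, starting from 0:
Edge 1: B (sign +) -> bounds (0, +inf), value = 1
Edge 2: R (sign -) -> bounds (0, 1), value = 1/2
Edge 3: B (sign +) -> bounds (1/2, 1), value = 3/4
Edge 4: R (sign -) -> bounds (1/2, 3/4), value = 5/8
Edge 5: B (sign +) -> bounds (5/8, 3/4), value = 11/16
Edge 6: R (sign -) -> bounds (5/8, 11/16), value = 21/32
Edge 7: B (sign +) -> bounds (21/32, 11/16), value = 43/64
Edge 8: R (sign -) -> bounds (21/32, 43/64), value = 85/128
Edge 9: B (sign +) -> bounds (85/128, 43/64), value = 171/256
Edge 10: R (sign -) -> bounds (85/128, 171/256), value = 341/512
Game value = 341/512

341/512


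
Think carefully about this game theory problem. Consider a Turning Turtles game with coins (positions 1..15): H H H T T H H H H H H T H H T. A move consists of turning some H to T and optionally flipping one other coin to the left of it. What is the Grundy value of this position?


Coins: H H H T T H H H H H H T H H T
Key fact: a single head at position k behaves exactly like a Nim heap of size k (turning it to T and optionally flipping a coin at j < k corresponds to moving the heap from k to j, or to 0), and heads combine as a disjunctive sum (two heads at the same place would cancel, matching j XOR j = 0). So the Nim-value is the XOR of the 1-indexed positions of the heads.
Face-up positions (1-indexed): [1, 2, 3, 6, 7, 8, 9, 10, 11, 13, 14]
XOR 0 with 1: 0 XOR 1 = 1
XOR 1 with 2: 1 XOR 2 = 3
XOR 3 with 3: 3 XOR 3 = 0
XOR 0 with 6: 0 XOR 6 = 6
XOR 6 with 7: 6 XOR 7 = 1
XOR 1 with 8: 1 XOR 8 = 9
XOR 9 with 9: 9 XOR 9 = 0
XOR 0 with 10: 0 XOR 10 = 10
XOR 10 with 11: 10 XOR 11 = 1
XOR 1 with 13: 1 XOR 13 = 12
XOR 12 with 14: 12 XOR 14 = 2
Nim-value = 2

2


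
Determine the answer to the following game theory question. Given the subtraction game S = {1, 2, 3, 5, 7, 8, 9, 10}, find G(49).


The subtraction set is S = {1, 2, 3, 5, 7, 8, 9, 10}.
G(k) = mex{ G(k - s) : s in S, s <= k }. We compute iteratively: G(0) = 0.
G(1) = mex({0}) = 1
G(2) = mex({0, 1}) = 2
G(3) = mex({0, 1, 2}) = 3
G(4) = mex({1, 2, 3}) = 0
G(5) = mex({0, 2, 3}) = 1
G(6) = mex({0, 1, 3}) = 2
G(7) = mex({0, 1, 2}) = 3
G(8) = mex({0, 1, 2, 3}) = 4
G(9) = mex({0, 1, 2, 3, 4}) = 5
G(10) = mex({0, 1, 2, 3, 4, 5}) = 6
G(11) = mex({0, 1, 2, 3, 4, 5, 6}) = 7
G(12) = mex({0, 1, 2, 3, 5, 6, 7}) = 4
G(13) = mex({0, 1, 2, 3, 4, 6, 7}) = 5
G(14) = mex({0, 1, 2, 3, 4, 5, 7}) = 6
G(15) = mex({1, 2, 3, 4, 5, 6}) = 0
G(16) = mex({0, 2, 3, 4, 5, 6, 7}) = 1
G(17) = mex({0, 1, 3, 4, 5, 6}) = 2
G(18) = mex({0, 1, 2, 4, 5, 6, 7}) = 3
G(19) = mex({1, 2, 3, 4, 5, 6, 7}) = 0
G(20) = mex({0, 2, 3, 4, 5, 6, 7}) = 1
G(21) = mex({0, 1, 3, 4, 5, 6, 7}) = 2
G(22) = mex({0, 1, 2, 4, 5, 6}) = 3
G(23) = mex({0, 1, 2, 3, 5, 6}) = 4
G(24) = mex({0, 1, 2, 3, 4, 6}) = 5
Observe that G(15)..G(24) = 0, 1, 2, 3, 0, 1, 2, 3, 4, 5 repeats G(0)..G(9) = 0, 1, 2, 3, 0, 1, 2, 3, 4, 5.
For k >= max(S) = 10, G(k) is determined by the previous 10 values G(k-10)..G(k-1); a window of 10 consecutive values has recurred shifted by 15, so by induction G(k + 15) = G(k) for all k >= 0: the sequence is periodic from the start with period 15.
One period: G(0..14) = 0, 1, 2, 3, 0, 1, 2, 3, 4, 5, 6, 7, 4, 5, 6.
49 mod 15 = 4, so G(49) = G(4) = 0.

0


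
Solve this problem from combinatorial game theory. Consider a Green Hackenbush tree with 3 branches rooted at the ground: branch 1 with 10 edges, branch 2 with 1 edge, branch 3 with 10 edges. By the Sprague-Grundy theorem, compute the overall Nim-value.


The tree has 3 branches from the ground vertex.
In Green Hackenbush, the Nim-value of a simple path of length k is k.
Branch 1: length 10, Nim-value = 10
Branch 2: length 1, Nim-value = 1
Branch 3: length 10, Nim-value = 10
Total Nim-value = XOR of all branch values:
0 XOR 10 = 10
10 XOR 1 = 11
11 XOR 10 = 1
Nim-value of the tree = 1

1


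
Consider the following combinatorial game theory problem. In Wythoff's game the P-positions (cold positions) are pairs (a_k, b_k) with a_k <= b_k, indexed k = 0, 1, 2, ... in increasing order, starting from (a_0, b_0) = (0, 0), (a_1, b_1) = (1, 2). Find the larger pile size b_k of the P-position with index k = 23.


By Wythoff's theorem, a_k = floor(k * phi) and b_k = floor(k * phi^2) = a_k + k, where phi = (1 + sqrt(5))/2 is the golden ratio.
phi = (1 + sqrt(5))/2 = 1.618034
phi^2 = phi + 1 = 2.618034
k = 23
k * phi^2 = 23 * 2.618034 = 60.214782
b_23 = floor(k * phi^2) = 60 (check: a_23 + k = 37 + 23 = 60)

60


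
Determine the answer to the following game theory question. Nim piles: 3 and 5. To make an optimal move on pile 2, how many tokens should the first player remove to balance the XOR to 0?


Piles: 3 and 5
Current XOR: 3 XOR 5 = 6 (non-zero, so this is an N-position).
To make the XOR zero, we need to find a move that balances the piles.
For pile 2 (size 5): target = 5 XOR 6 = 3
We reduce pile 2 from 5 to 3.
Tokens removed: 5 - 3 = 2
Verification: 3 XOR 3 = 0

2


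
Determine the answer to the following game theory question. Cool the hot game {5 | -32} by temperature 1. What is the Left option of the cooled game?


Original game: {5 | -32} (a switch {a | b} with a > b).
Cooling by t (for t below the temperature (a - b)/2 = 37/2) taxes each move by t: {a | b} cooled by t is {a - t | b + t}.
Cooling amount: t = 1
Cooled Left option: 5 - 1 = 4
Cooled Right option: -32 + 1 = -31
Cooled game: {4 | -31}
Left option = 4

4


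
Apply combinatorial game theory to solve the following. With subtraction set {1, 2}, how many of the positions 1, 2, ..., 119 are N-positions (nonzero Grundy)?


Subtraction set S = {1, 2}, so G(n) = n mod 3.
G(n) = 0 when n is a multiple of 3.
Multiples of 3 in [1, 119]: 39
N-positions (nonzero Grundy) = 119 - 39 = 80

80


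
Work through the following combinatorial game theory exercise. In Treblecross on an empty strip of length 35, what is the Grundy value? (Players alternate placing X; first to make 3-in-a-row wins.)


Treblecross: place X on empty cells; 3-in-a-row wins.
Playing within two cells of an existing X lets the opponent win at once, so sensible play treats the cells i-2..i+2 around each X as dead. The player left with no safe cell loses, so this is a normal-play take-away game on strips of safe cells.
Placing X at cell i (0-indexed) of a strip of k safe cells leaves independent strips of sizes max(0, i-2) and max(0, k-i-3). Hence G(k) = mex{ G(max(0,i-2)) XOR G(max(0,k-i-3)) : 0 <= i < k }, with G(0) = 0.
G(1): splits (0,0):0^0=0 -> mex({0}) = 1
G(2): splits (0,0):0^0=0 -> mex({0}) = 1
G(3): splits (0,0):0^0=0 -> mex({0}) = 1
G(4): splits (0,1):0^1=1 (0,0):0^0=0 -> mex({0, 1}) = 2
G(5): splits (0,2):0^1=1 (0,1):0^1=1 (0,0):0^0=0 -> mex({0, 1}) = 2
G(6) = mex({1}) = 0
G(7) = mex({0, 1, 2}) = 3
G(8) = mex({0, 1, 2}) = 3
G(9) = mex({0, 2}) = 1
G(10) = mex({0, 2, 3}) = 1
G(11) = mex({0, 3}) = 1
G(12) = mex({1, 3}) = 0
G(13) = mex({0, 1, 2, 3}) = 4
G(14) = mex({0, 1, 2}) = 3
G(15) = mex({0, 1, 2}) = 3
G(16) = mex({0, 1, 2, 4}) = 3
G(17) = mex({0, 1, 3, 4}) = 2
G(18) = mex({0, 1, 3, 4}) = 2
G(19) = mex({0, 1, 3, 5}) = 2
G(20) = mex({0, 1, 2, 3, 5}) = 4
G(21) = mex({0, 1, 2, 3, 5}) = 4
G(22) = mex({1, 2, 6}) = 0
G(23) = mex({0, 1, 2, 3, 4, 6}) = 5
G(24) = mex({0, 1, 2, 3, 4}) = 5
G(25) = mex({0, 1, 3, 4, 7}) = 2
G(26) = mex({0, 1, 3, 4, 5, 7}) = 2
G(27) = mex({0, 1, 3, 5}) = 2
G(28) = mex({0, 1, 2, 5}) = 3
G(29) = mex({0, 1, 2, 4, 5, 6}) = 3
G(30) = mex({1, 2, 4, 6}) = 0
G(31) = mex({0, 1, 2, 3, 4, 6}) = 5
G(32) = mex({1, 2, 3, 4, 7}) = 0
G(33) = mex({0, 3, 7}) = 1
G(34) = mex({0, 2, 3, 5, 7}) = 1
G(35) = mex({0, 2, 3, 5, 6}) = 1
Therefore G(35) = 1.

1


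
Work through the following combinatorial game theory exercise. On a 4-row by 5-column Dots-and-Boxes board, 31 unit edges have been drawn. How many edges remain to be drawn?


Grid: 4 x 5 boxes, i.e. 5 rows and 6 columns of dots.
Horizontal edges: (rows + 1) * cols = 5 * 5 = 25
Vertical edges: rows * (cols + 1) = 4 * 6 = 24
Total edges: 25 + 24 = 49
Edges drawn: 31
Remaining: 49 - 31 = 18

18


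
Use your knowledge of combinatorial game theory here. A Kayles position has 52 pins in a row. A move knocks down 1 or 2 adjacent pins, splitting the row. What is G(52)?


Kayles: a move removes 1 or 2 adjacent pins from a contiguous row.
Removing pins from a row of k leaves two independent rows (a, b) with a + b = k - 1 (one pin) or a + b = k - 2 (two pins); an end removal gives a = 0.
By Sprague-Grundy, G(k) = mex{ G(a) XOR G(b) } over all these splits. G(0) = 0.
G(1): splits (0,0):0^0=0 -> mex({0}) = 1
G(2): splits (0,1):0^1=1 (0,0):0^0=0 -> mex({0, 1}) = 2
G(3): splits (0,2):0^2=2 (1,1):1^1=0 (0,1):0^1=1 -> mex({0, 1, 2}) = 3
G(4): splits (0,3):0^3=3 (1,2):1^2=3 (0,2):0^2=2 (1,1):1^1=0 -> mex({0, 2, 3}) = 1
G(5): splits (0,4):0^1=1 (1,3):1^3=2 (2,2):2^2=0 (0,3):0^3=3 (1,2):1^2=3 -> mex({0, 1, 2, 3}) = 4
G(6) = mex({0, 1, 2, 4}) = 3
G(7) = mex({0, 1, 3, 4, 5}) = 2
G(8) = mex({0, 2, 3, 5, 6}) = 1
G(9) = mex({0, 1, 2, 3, 6, 7}) = 4
G(10) = mex({0, 1, 3, 4, 5, 7}) = 2
G(11) = mex({0, 1, 2, 3, 4, 5}) = 6
G(12) = mex({0, 1, 2, 3, 5, 6, 7}) = 4
G(13) = mex({0, 2, 3, 4, 6, 7}) = 1
G(14) = mex({0, 1, 4, 5, 6, 7}) = 2
G(15) = mex({0, 1, 2, 3, 4, 5, 6}) = 7
G(16) = mex({0, 2, 3, 5, 6, 7}) = 1
G(17) = mex({0, 1, 2, 3, 5, 6, 7}) = 4
G(18) = mex({0, 1, 2, 4, 5, 6}) = 3
G(19) = mex({0, 1, 3, 4, 5, 7}) = 2
G(20) = mex({0, 2, 3, 4, 5, 6, 7}) = 1
G(21) = mex({0, 1, 2, 3, 5, 6, 7}) = 4
G(22) = mex({0, 1, 2, 3, 4, 5, 7}) = 6
G(23) = mex({0, 1, 2, 3, 4, 5, 6}) = 7
G(24) = mex({0, 1, 2, 3, 5, 6, 7}) = 4
G(25) = mex({0, 2, 3, 4, 6, 7}) = 1
G(26) = mex({0, 1, 3, 4, 5, 6, 7}) = 2
G(27) = mex({0, 1, 2, 3, 4, 5, 6, 7}) = 8
G(28) = mex({0, 1, 2, 3, 4, 6, 7, 8}) = 5
G(29) = mex({0, 1, 2, 3, 5, 6, 7, 8, 9}) = 4
G(30) = mex({0, 1, 2, 3, 4, 5, 6, 9, 10}) = 7
G(31) = mex({0, 1, 3, 4, 5, 7, 10, 11}) = 2
G(32) = mex({0, 2, 3, 4, 5, 6, 7, 9, 11}) = 1
G(33) = mex({0, 1, 2, 3, 4, 5, 6, 7, 9, 12}) = 8
G(34) = mex({0, 1, 2, 3, 4, 5, 7, 8, 11, 12}) = 6
G(35) = mex({0, 1, 2, 3, 4, 5, 6, 8, 9, 10, 11}) = 7
G(36) = mex({0, 1, 2, 3, 5, 6, 7, 9, 10}) = 4
G(37) = mex({0, 2, 3, 4, 6, 7, 9, 10, 11, 12}) = 1
G(38) = mex({0, 1, 3, 4, 5, 6, 7, 9, 10, 11, 12}) = 2
G(39) = mex({0, 1, 2, 4, 5, 6, 7, 9, 10, 12, 14}) = 3
G(40) = mex({0, 2, 3, 4, 6, 7, 11, 12, 14}) = 1
G(41) = mex({0, 1, 2, 3, 5, 6, 7, 9, 10, 11, 12}) = 4
G(42) = mex({0, 1, 2, 3, 4, 5, 6, 9, 10}) = 7
G(43) = mex({0, 1, 3, 4, 5, 7, 9, 10, 12, 15}) = 2
G(44) = mex({0, 2, 3, 4, 5, 6, 7, 9, 10, 12, 15}) = 1
G(45) = mex({0, 1, 2, 3, 4, 5, 6, 7, 9, 10, 12, 14}) = 8
G(46) = mex({0, 1, 3, 4, 5, 7, 8, 11, 12, 14}) = 2
G(47) = mex({0, 1, 2, 3, 4, 5, 6, 8, 9, 10, 11, 12}) = 7
G(48) = mex({0, 1, 2, 3, 5, 6, 7, 9, 10}) = 4
G(49) = mex({0, 2, 3, 4, 6, 7, 9, 10, 11, 12, 15}) = 1
G(50) = mex({0, 1, 4, 5, 6, 7, 9, 11, 12, 14, 15}) = 2
G(51) = mex({0, 1, 2, 3, 4, 5, 6, 7, 9, 12, 14, 15}) = 8
G(52) = mex({0, 2, 3, 4, 5, 6, 7, 8, 11, 12, 15}) = 1
Therefore G(52) = 1.

1


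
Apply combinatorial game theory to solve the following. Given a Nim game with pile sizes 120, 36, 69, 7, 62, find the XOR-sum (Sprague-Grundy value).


We need the XOR (exclusive or) of all pile sizes.
After XOR-ing pile 1 (size 120): 0 XOR 120 = 120
After XOR-ing pile 2 (size 36): 120 XOR 36 = 92
After XOR-ing pile 3 (size 69): 92 XOR 69 = 25
After XOR-ing pile 4 (size 7): 25 XOR 7 = 30
After XOR-ing pile 5 (size 62): 30 XOR 62 = 32
The Nim-value of this position is 32.

32


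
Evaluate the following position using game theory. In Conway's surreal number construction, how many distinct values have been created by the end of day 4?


Day 0: {|} = 0 is born. Count = 1.
Day n: the number of surreal numbers born by day n is 2^(n+1) - 1.
By day 0: 2^1 - 1 = 1
By day 1: 2^2 - 1 = 3
By day 2: 2^3 - 1 = 7
By day 3: 2^4 - 1 = 15
By day 4: 2^5 - 1 = 31
By day 4: 31 surreal numbers.

31


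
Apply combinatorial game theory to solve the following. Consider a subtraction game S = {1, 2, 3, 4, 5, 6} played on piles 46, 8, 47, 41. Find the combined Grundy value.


Subtraction set: {1, 2, 3, 4, 5, 6}
For this subtraction set, G(n) = n mod 7 (period = max + 1 = 7).
Pile 1 (size 46): G(46) = 46 mod 7 = 4
Pile 2 (size 8): G(8) = 8 mod 7 = 1
Pile 3 (size 47): G(47) = 47 mod 7 = 5
Pile 4 (size 41): G(41) = 41 mod 7 = 6
Total Grundy value = XOR of all: 4 XOR 1 XOR 5 XOR 6 = 6

6


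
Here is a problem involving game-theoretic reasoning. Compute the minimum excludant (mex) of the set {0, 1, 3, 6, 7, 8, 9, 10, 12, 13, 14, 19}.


Set = {0, 1, 3, 6, 7, 8, 9, 10, 12, 13, 14, 19}
0 is in the set.
1 is in the set.
2 is NOT in the set. This is the mex.
mex = 2

2


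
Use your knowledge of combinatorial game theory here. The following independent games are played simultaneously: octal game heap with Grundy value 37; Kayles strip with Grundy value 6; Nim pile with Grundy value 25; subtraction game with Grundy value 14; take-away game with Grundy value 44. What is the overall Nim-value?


By the Sprague-Grundy theorem, the Grundy value of a sum of games is the XOR of individual Grundy values.
octal game heap: Grundy value = 37. Running XOR: 0 XOR 37 = 37
Kayles strip: Grundy value = 6. Running XOR: 37 XOR 6 = 35
Nim pile: Grundy value = 25. Running XOR: 35 XOR 25 = 58
subtraction game: Grundy value = 14. Running XOR: 58 XOR 14 = 52
take-away game: Grundy value = 44. Running XOR: 52 XOR 44 = 24
The combined Grundy value is 24.

24


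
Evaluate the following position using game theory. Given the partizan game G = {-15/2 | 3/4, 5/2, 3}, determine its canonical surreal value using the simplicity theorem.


Left options: {-15/2}, max = -15/2
Right options: {3/4, 5/2, 3}, min = 3/4
All options are numbers and max(Left) < min(Right), so by the simplicity theorem the value is the simplest (earliest-born) number strictly between -15/2 and 3/4.
Integers -7 through 0 all lie strictly between -15/2 and 3/4.
Among integers, the simplest (lowest birthday = smallest |n|; 0 is born on day 0, +-n on day n) is 0.
No non-integer in the interval can be simpler: if x is a non-integer in the interval, then floor(x) or ceil(x) also lies in the interval (the interval contains an integer), and both are proper prefixes of x's sign expansion, i.e. born earlier. So the game value is 0.
Game value = 0

0


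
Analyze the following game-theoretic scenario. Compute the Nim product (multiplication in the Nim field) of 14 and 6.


Nim multiplication is bilinear over XOR: (u XOR v) * w = (u*w) XOR (v*w).
So we split each operand into its bit components and XOR the pairwise Nim products.
14 = 2 + 4 + 8 (as XOR of powers of 2).
6 = 2 + 4 (as XOR of powers of 2).
Using the standard Nim-product table on single bits:
  2*2 = 3,   2*4 = 8,   2*8 = 12,
  4*4 = 6,   4*8 = 11,  8*8 = 13,
and  1*x = x (identity), k*l = l*k (commutative).
Pairwise Nim products:
  2 * 2 = 3
  2 * 4 = 8
  4 * 2 = 8
  4 * 4 = 6
  8 * 2 = 12
  8 * 4 = 11
XOR them: 3 XOR 8 XOR 8 XOR 6 XOR 12 XOR 11 = 2.
Result: 14 * 6 = 2 (in Nim).

2


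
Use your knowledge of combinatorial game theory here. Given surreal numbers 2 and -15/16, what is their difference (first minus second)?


x = 2, y = -15/16
Converting to common denominator: 16
x = 32/16, y = -15/16
x - y = 2 - -15/16 = 47/16

47/16


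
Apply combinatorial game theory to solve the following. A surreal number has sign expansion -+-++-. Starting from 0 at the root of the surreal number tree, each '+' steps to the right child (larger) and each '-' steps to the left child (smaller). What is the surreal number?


Sign expansion: -+-++-
Rule: track bounds (lo, hi), initially (-inf, +inf). On '+', the current value becomes lo and we move to the simplest number in (value, hi): value + 1 if hi = +inf, otherwise the midpoint (value + hi)/2. On '-', the current value becomes hi and we move to value - 1 if lo = -inf, otherwise the midpoint (lo + value)/2.
Start at 0.
Step 1: sign = -, move left. Bounds: (-inf, 0). Value = -1
Step 2: sign = +, move right. Bounds: (-1, 0). Value = -1/2
Step 3: sign = -, move left. Bounds: (-1, -1/2). Value = -3/4
Step 4: sign = +, move right. Bounds: (-3/4, -1/2). Value = -5/8
Step 5: sign = +, move right. Bounds: (-5/8, -1/2). Value = -9/16
Step 6: sign = -, move left. Bounds: (-5/8, -9/16). Value = -19/32
The surreal number with sign expansion -+-++- is -19/32.

-19/32


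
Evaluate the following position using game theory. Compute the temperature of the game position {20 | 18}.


The game is {20 | 18}, a switch {a | b} with numbers a > b.
Cooling {a | b} by t gives {a - t | b + t}, which stops being hot when a - t = b + t, i.e. at t = (a - b)/2. So the temperature of a switch is (a - b)/2.
Temperature = (Left option - Right option) / 2
= (20 - (18)) / 2
= 2 / 2
= 1

1


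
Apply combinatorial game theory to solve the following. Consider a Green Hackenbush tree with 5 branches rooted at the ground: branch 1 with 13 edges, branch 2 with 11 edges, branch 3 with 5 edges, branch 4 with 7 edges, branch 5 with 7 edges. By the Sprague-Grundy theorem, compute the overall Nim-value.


The tree has 5 branches from the ground vertex.
In Green Hackenbush, the Nim-value of a simple path of length k is k.
Branch 1: length 13, Nim-value = 13
Branch 2: length 11, Nim-value = 11
Branch 3: length 5, Nim-value = 5
Branch 4: length 7, Nim-value = 7
Branch 5: length 7, Nim-value = 7
Total Nim-value = XOR of all branch values:
0 XOR 13 = 13
13 XOR 11 = 6
6 XOR 5 = 3
3 XOR 7 = 4
4 XOR 7 = 3
Nim-value of the tree = 3

3


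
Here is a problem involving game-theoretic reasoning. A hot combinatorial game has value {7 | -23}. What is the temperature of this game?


The game is {7 | -23}, a switch {a | b} with numbers a > b.
Cooling {a | b} by t gives {a - t | b + t}, which stops being hot when a - t = b + t, i.e. at t = (a - b)/2. So the temperature of a switch is (a - b)/2.
Temperature = (Left option - Right option) / 2
= (7 - (-23)) / 2
= 30 / 2
= 15

15


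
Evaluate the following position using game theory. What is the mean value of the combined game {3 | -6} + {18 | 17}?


G1 = {3 | -6}, G2 = {18 | 17}
Each is a switch {a | b} with numbers a > b; its mean value is (a + b)/2, and mean value is additive over game sums: m(G1 + G2) = m(G1) + m(G2).
Mean of G1 = (3 + (-6))/2 = -3/2 = -3/2
Mean of G2 = (18 + (17))/2 = 35/2 = 35/2
Mean of G1 + G2 = -3/2 + 35/2 = 16

16


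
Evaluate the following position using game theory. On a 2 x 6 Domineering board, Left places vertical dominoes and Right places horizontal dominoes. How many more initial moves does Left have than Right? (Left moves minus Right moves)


Board is 2 x 6 (rows x cols).
Left (vertical) placements: (rows-1) * cols = 1 * 6 = 6
Right (horizontal) placements: rows * (cols-1) = 2 * 5 = 10
Advantage = Left - Right = 6 - 10 = -4

-4


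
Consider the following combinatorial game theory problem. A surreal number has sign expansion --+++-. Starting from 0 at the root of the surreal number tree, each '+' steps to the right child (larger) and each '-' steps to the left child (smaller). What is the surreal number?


Sign expansion: --+++-
Rule: track bounds (lo, hi), initially (-inf, +inf). On '+', the current value becomes lo and we move to the simplest number in (value, hi): value + 1 if hi = +inf, otherwise the midpoint (value + hi)/2. On '-', the current value becomes hi and we move to value - 1 if lo = -inf, otherwise the midpoint (lo + value)/2.
Start at 0.
Step 1: sign = -, move left. Bounds: (-inf, 0). Value = -1
Step 2: sign = -, move left. Bounds: (-inf, -1). Value = -2
Step 3: sign = +, move right. Bounds: (-2, -1). Value = -3/2
Step 4: sign = +, move right. Bounds: (-3/2, -1). Value = -5/4
Step 5: sign = +, move right. Bounds: (-5/4, -1). Value = -9/8
Step 6: sign = -, move left. Bounds: (-5/4, -9/8). Value = -19/16
The surreal number with sign expansion --+++- is -19/16.

-19/16


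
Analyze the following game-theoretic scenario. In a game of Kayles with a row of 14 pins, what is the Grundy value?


Kayles: a move removes 1 or 2 adjacent pins from a contiguous row.
Removing pins from a row of k leaves two independent rows (a, b) with a + b = k - 1 (one pin) or a + b = k - 2 (two pins); an end removal gives a = 0.
By Sprague-Grundy, G(k) = mex{ G(a) XOR G(b) } over all these splits. G(0) = 0.
G(1): splits (0,0):0^0=0 -> mex({0}) = 1
G(2): splits (0,1):0^1=1 (0,0):0^0=0 -> mex({0, 1}) = 2
G(3): splits (0,2):0^2=2 (1,1):1^1=0 (0,1):0^1=1 -> mex({0, 1, 2}) = 3
G(4): splits (0,3):0^3=3 (1,2):1^2=3 (0,2):0^2=2 (1,1):1^1=0 -> mex({0, 2, 3}) = 1
G(5): splits (0,4):0^1=1 (1,3):1^3=2 (2,2):2^2=0 (0,3):0^3=3 (1,2):1^2=3 -> mex({0, 1, 2, 3}) = 4
G(6) = mex({0, 1, 2, 4}) = 3
G(7) = mex({0, 1, 3, 4, 5}) = 2
G(8) = mex({0, 2, 3, 5, 6}) = 1
G(9) = mex({0, 1, 2, 3, 6, 7}) = 4
G(10) = mex({0, 1, 3, 4, 5, 7}) = 2
G(11) = mex({0, 1, 2, 3, 4, 5}) = 6
G(12) = mex({0, 1, 2, 3, 5, 6, 7}) = 4
G(13) = mex({0, 2, 3, 4, 6, 7}) = 1
G(14) = mex({0, 1, 4, 5, 6, 7}) = 2
Therefore G(14) = 2.

2


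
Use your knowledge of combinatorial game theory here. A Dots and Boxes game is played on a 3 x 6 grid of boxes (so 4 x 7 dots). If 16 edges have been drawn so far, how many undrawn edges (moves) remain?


Grid: 3 x 6 boxes, i.e. 4 rows and 7 columns of dots.
Horizontal edges: (rows + 1) * cols = 4 * 6 = 24
Vertical edges: rows * (cols + 1) = 3 * 7 = 21
Total edges: 24 + 21 = 45
Edges drawn: 16
Remaining: 45 - 16 = 29

29


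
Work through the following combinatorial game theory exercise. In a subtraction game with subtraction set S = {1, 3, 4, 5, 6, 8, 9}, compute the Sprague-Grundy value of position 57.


The subtraction set is S = {1, 3, 4, 5, 6, 8, 9}.
G(k) = mex{ G(k - s) : s in S, s <= k }. We compute iteratively: G(0) = 0.
G(1) = mex({0}) = 1
G(2) = mex({1}) = 0
G(3) = mex({0}) = 1
G(4) = mex({0, 1}) = 2
G(5) = mex({0, 1, 2}) = 3
G(6) = mex({0, 1, 3}) = 2
G(7) = mex({0, 1, 2}) = 3
G(8) = mex({0, 1, 2, 3}) = 4
G(9) = mex({0, 1, 2, 3, 4}) = 5
G(10) = mex({0, 1, 2, 3, 5}) = 4
G(11) = mex({0, 1, 2, 3, 4}) = 5
G(12) = mex({1, 2, 3, 4, 5}) = 0
G(13) = mex({0, 2, 3, 4, 5}) = 1
G(14) = mex({1, 2, 3, 4, 5}) = 0
G(15) = mex({0, 2, 3, 4, 5}) = 1
G(16) = mex({0, 1, 3, 4, 5}) = 2
G(17) = mex({0, 1, 2, 4, 5}) = 3
G(18) = mex({0, 1, 3, 4, 5}) = 2
G(19) = mex({0, 1, 2, 4, 5}) = 3
G(20) = mex({0, 1, 2, 3, 5}) = 4
Observe that G(12)..G(20) = 0, 1, 0, 1, 2, 3, 2, 3, 4 repeats G(0)..G(8) = 0, 1, 0, 1, 2, 3, 2, 3, 4.
For k >= max(S) = 9, G(k) is determined by the previous 9 values G(k-9)..G(k-1); a window of 9 consecutive values has recurred shifted by 12, so by induction G(k + 12) = G(k) for all k >= 0: the sequence is periodic from the start with period 12.
One period: G(0..11) = 0, 1, 0, 1, 2, 3, 2, 3, 4, 5, 4, 5.
57 mod 12 = 9, so G(57) = G(9) = 5.

5


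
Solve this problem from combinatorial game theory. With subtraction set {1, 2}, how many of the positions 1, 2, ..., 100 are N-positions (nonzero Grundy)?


Subtraction set S = {1, 2}, so G(n) = n mod 3.
G(n) = 0 when n is a multiple of 3.
Multiples of 3 in [1, 100]: 33
N-positions (nonzero Grundy) = 100 - 33 = 67

67


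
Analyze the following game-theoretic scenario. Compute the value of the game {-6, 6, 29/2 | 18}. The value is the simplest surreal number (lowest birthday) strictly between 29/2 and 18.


Left options: {-6, 6, 29/2}, max = 29/2
Right options: {18}, min = 18
All options are numbers and max(Left) < min(Right), so by the simplicity theorem the value is the simplest (earliest-born) number strictly between 29/2 and 18.
Integers 15 through 17 all lie strictly between 29/2 and 18.
Among integers, the simplest (lowest birthday = smallest |n|; 0 is born on day 0, +-n on day n) is 15.
No non-integer in the interval can be simpler: if x is a non-integer in the interval, then floor(x) or ceil(x) also lies in the interval (the interval contains an integer), and both are proper prefixes of x's sign expansion, i.e. born earlier. So the game value is 15.
Game value = 15

15


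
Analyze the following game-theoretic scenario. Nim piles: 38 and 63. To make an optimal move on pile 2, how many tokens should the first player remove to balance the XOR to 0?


Piles: 38 and 63
Current XOR: 38 XOR 63 = 25 (non-zero, so this is an N-position).
To make the XOR zero, we need to find a move that balances the piles.
For pile 2 (size 63): target = 63 XOR 25 = 38
We reduce pile 2 from 63 to 38.
Tokens removed: 63 - 38 = 25
Verification: 38 XOR 38 = 0

25


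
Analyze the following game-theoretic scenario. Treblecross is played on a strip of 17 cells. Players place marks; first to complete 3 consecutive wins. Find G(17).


Treblecross: place X on empty cells; 3-in-a-row wins.
Playing within two cells of an existing X lets the opponent win at once, so sensible play treats the cells i-2..i+2 around each X as dead. The player left with no safe cell loses, so this is a normal-play take-away game on strips of safe cells.
Placing X at cell i (0-indexed) of a strip of k safe cells leaves independent strips of sizes max(0, i-2) and max(0, k-i-3). Hence G(k) = mex{ G(max(0,i-2)) XOR G(max(0,k-i-3)) : 0 <= i < k }, with G(0) = 0.
G(1): splits (0,0):0^0=0 -> mex({0}) = 1
G(2): splits (0,0):0^0=0 -> mex({0}) = 1
G(3): splits (0,0):0^0=0 -> mex({0}) = 1
G(4): splits (0,1):0^1=1 (0,0):0^0=0 -> mex({0, 1}) = 2
G(5): splits (0,2):0^1=1 (0,1):0^1=1 (0,0):0^0=0 -> mex({0, 1}) = 2
G(6) = mex({1}) = 0
G(7) = mex({0, 1, 2}) = 3
G(8) = mex({0, 1, 2}) = 3
G(9) = mex({0, 2}) = 1
G(10) = mex({0, 2, 3}) = 1
G(11) = mex({0, 3}) = 1
G(12) = mex({1, 3}) = 0
G(13) = mex({0, 1, 2, 3}) = 4
G(14) = mex({0, 1, 2}) = 3
G(15) = mex({0, 1, 2}) = 3
G(16) = mex({0, 1, 2, 4}) = 3
G(17) = mex({0, 1, 3, 4}) = 2
Therefore G(17) = 2.

2


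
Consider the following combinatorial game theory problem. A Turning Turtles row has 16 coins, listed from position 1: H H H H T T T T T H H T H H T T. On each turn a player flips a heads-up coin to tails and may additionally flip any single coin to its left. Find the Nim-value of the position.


Coins: H H H H T T T T T H H T H H T T
Key fact: a single head at position k behaves exactly like a Nim heap of size k (turning it to T and optionally flipping a coin at j < k corresponds to moving the heap from k to j, or to 0), and heads combine as a disjunctive sum (two heads at the same place would cancel, matching j XOR j = 0). So the Nim-value is the XOR of the 1-indexed positions of the heads.
Face-up positions (1-indexed): [1, 2, 3, 4, 10, 11, 13, 14]
XOR 0 with 1: 0 XOR 1 = 1
XOR 1 with 2: 1 XOR 2 = 3
XOR 3 with 3: 3 XOR 3 = 0
XOR 0 with 4: 0 XOR 4 = 4
XOR 4 with 10: 4 XOR 10 = 14
XOR 14 with 11: 14 XOR 11 = 5
XOR 5 with 13: 5 XOR 13 = 8
XOR 8 with 14: 8 XOR 14 = 6
Nim-value = 6

6


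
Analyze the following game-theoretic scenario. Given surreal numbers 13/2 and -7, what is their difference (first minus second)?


x = 13/2, y = -7
Converting to common denominator: 2
x = 13/2, y = -14/2
x - y = 13/2 - -7 = 27/2

27/2


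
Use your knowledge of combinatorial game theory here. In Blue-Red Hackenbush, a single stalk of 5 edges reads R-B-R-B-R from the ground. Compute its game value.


Edges (from ground): R-B-R-B-R
By Berlekamp's sign-expansion rule, a Blue-Red Hackenbush stalk has the value of the surreal number whose sign sequence is the edge sequence with B -> + and R -> -.
Sign sequence: -+-+-
Trace the sign expansion in the surreal number tree, starting from 0:
Edge 1: R (sign -) -> bounds (-inf, 0), value = -1
Edge 2: B (sign +) -> bounds (-1, 0), value = -1/2
Edge 3: R (sign -) -> bounds (-1, -1/2), value = -3/4
Edge 4: B (sign +) -> bounds (-3/4, -1/2), value = -5/8
Edge 5: R (sign -) -> bounds (-3/4, -5/8), value = -11/16
Game value = -11/16

-11/16


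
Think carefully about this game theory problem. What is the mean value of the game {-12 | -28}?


Game = {-12 | -28}, a switch {a | b} with numbers a > b.
Its thermograph has left wall a - t and right wall b + t, which meet at t = (a - b)/2, where both equal (a + b)/2. So the mast (mean value) is at (a + b)/2.
Mean = (-12 + (-28))/2 = -40/2 = -20

-20


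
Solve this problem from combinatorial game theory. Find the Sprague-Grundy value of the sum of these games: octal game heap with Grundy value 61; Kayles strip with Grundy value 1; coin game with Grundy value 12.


By the Sprague-Grundy theorem, the Grundy value of a sum of games is the XOR of individual Grundy values.
octal game heap: Grundy value = 61. Running XOR: 0 XOR 61 = 61
Kayles strip: Grundy value = 1. Running XOR: 61 XOR 1 = 60
coin game: Grundy value = 12. Running XOR: 60 XOR 12 = 48
The combined Grundy value is 48.

48


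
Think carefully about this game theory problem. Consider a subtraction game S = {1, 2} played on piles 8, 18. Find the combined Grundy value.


Subtraction set: {1, 2}
For this subtraction set, G(n) = n mod 3 (period = max + 1 = 3).
Pile 1 (size 8): G(8) = 8 mod 3 = 2
Pile 2 (size 18): G(18) = 18 mod 3 = 0
Total Grundy value = XOR of all: 2 XOR 0 = 2

2


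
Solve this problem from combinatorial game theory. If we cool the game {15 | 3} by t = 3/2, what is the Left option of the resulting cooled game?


Original game: {15 | 3} (a switch {a | b} with a > b).
Cooling by t (for t below the temperature (a - b)/2 = 6) taxes each move by t: {a | b} cooled by t is {a - t | b + t}.
Cooling amount: t = 3/2
Cooled Left option: 15 - 3/2 = 27/2
Cooled Right option: 3 + 3/2 = 9/2
Cooled game: {27/2 | 9/2}
Left option = 27/2

27/2


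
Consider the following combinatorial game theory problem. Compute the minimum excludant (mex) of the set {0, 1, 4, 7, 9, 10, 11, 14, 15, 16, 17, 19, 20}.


Set = {0, 1, 4, 7, 9, 10, 11, 14, 15, 16, 17, 19, 20}
0 is in the set.
1 is in the set.
2 is NOT in the set. This is the mex.
mex = 2

2


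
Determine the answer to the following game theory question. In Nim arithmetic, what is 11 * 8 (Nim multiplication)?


Nim multiplication is bilinear over XOR: (u XOR v) * w = (u*w) XOR (v*w).
So we split each operand into its bit components and XOR the pairwise Nim products.
11 = 1 + 2 + 8 (as XOR of powers of 2).
8 = 8 (as XOR of powers of 2).
Using the standard Nim-product table on single bits:
  2*2 = 3,   2*4 = 8,   2*8 = 12,
  4*4 = 6,   4*8 = 11,  8*8 = 13,
and  1*x = x (identity), k*l = l*k (commutative).
Pairwise Nim products:
  1 * 8 = 8
  2 * 8 = 12
  8 * 8 = 13
XOR them: 8 XOR 12 XOR 13 = 9.
Result: 11 * 8 = 9 (in Nim).

9


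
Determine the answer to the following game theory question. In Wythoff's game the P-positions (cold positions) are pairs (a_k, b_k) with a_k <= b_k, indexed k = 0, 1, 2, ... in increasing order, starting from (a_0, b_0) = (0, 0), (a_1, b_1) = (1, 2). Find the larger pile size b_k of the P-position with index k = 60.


By Wythoff's theorem, a_k = floor(k * phi) and b_k = floor(k * phi^2) = a_k + k, where phi = (1 + sqrt(5))/2 is the golden ratio.
phi = (1 + sqrt(5))/2 = 1.618034
phi^2 = phi + 1 = 2.618034
k = 60
k * phi^2 = 60 * 2.618034 = 157.082039
b_60 = floor(k * phi^2) = 157 (check: a_60 + k = 97 + 60 = 157)

157


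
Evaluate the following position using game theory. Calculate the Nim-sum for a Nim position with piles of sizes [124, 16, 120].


We need the XOR (exclusive or) of all pile sizes.
After XOR-ing pile 1 (size 124): 0 XOR 124 = 124
After XOR-ing pile 2 (size 16): 124 XOR 16 = 108
After XOR-ing pile 3 (size 120): 108 XOR 120 = 20
The Nim-value of this position is 20.

20


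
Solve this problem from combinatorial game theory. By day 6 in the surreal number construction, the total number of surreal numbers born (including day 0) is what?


Day 0: {|} = 0 is born. Count = 1.
Day n: the number of surreal numbers born by day n is 2^(n+1) - 1.
By day 0: 2^1 - 1 = 1
By day 1: 2^2 - 1 = 3
By day 2: 2^3 - 1 = 7
By day 3: 2^4 - 1 = 15
By day 4: 2^5 - 1 = 31
By day 5: 2^6 - 1 = 63
By day 6: 2^7 - 1 = 127
By day 6: 127 surreal numbers.

127


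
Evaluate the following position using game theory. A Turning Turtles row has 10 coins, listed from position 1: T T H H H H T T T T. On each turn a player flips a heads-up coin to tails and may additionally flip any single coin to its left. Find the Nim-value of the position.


Coins: T T H H H H T T T T
Key fact: a single head at position k behaves exactly like a Nim heap of size k (turning it to T and optionally flipping a coin at j < k corresponds to moving the heap from k to j, or to 0), and heads combine as a disjunctive sum (two heads at the same place would cancel, matching j XOR j = 0). So the Nim-value is the XOR of the 1-indexed positions of the heads.
Face-up positions (1-indexed): [3, 4, 5, 6]
XOR 0 with 3: 0 XOR 3 = 3
XOR 3 with 4: 3 XOR 4 = 7
XOR 7 with 5: 7 XOR 5 = 2
XOR 2 with 6: 2 XOR 6 = 4
Nim-value = 4

4


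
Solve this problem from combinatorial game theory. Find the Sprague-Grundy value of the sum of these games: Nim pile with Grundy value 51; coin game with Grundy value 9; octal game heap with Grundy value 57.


By the Sprague-Grundy theorem, the Grundy value of a sum of games is the XOR of individual Grundy values.
Nim pile: Grundy value = 51. Running XOR: 0 XOR 51 = 51
coin game: Grundy value = 9. Running XOR: 51 XOR 9 = 58
octal game heap: Grundy value = 57. Running XOR: 58 XOR 57 = 3
The combined Grundy value is 3.

3


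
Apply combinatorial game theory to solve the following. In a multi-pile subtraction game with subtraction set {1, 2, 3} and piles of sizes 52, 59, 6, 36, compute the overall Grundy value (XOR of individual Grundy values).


Subtraction set: {1, 2, 3}
For this subtraction set, G(n) = n mod 4 (period = max + 1 = 4).
Pile 1 (size 52): G(52) = 52 mod 4 = 0
Pile 2 (size 59): G(59) = 59 mod 4 = 3
Pile 3 (size 6): G(6) = 6 mod 4 = 2
Pile 4 (size 36): G(36) = 36 mod 4 = 0
Total Grundy value = XOR of all: 0 XOR 3 XOR 2 XOR 0 = 1

1
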